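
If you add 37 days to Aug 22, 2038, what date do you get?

September 28, 2038

Aug has 31 days: +10 → Sep 1, 2038 (27 left).
+27 → Sep 28, 2038.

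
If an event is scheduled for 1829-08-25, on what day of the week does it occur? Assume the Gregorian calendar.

Doomsday rule: the anchor day for the 1800s is Friday. For year 29: 29÷12 = 2 r 5, and 5÷4 = 1, so 2+5+1 = 8.
Friday + 8 ≡ Saturday — that's 1829's doomsday.
In August the doomsday date is Aug 8.
Aug 25 is 17 days after Aug 8; 17 mod 7 = 3, so Saturday + 3 = Tuesday.

Tuesday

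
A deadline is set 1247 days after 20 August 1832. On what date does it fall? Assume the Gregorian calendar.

+365 (one year) → Aug 20, 1833 (882 left).
+365 (one year) → Aug 20, 1834 (517 left).
+365 (one year) → Aug 20, 1835 (152 left).
Aug has 31 days: +12 → Sep 1, 1835 (140 left).
Sep has 30 days: +30 → Oct 1, 1835 (110 left).
Oct has 31 days: +31 → Nov 1, 1835 (79 left).
Nov has 30 days: +30 → Dec 1, 1835 (49 left).
Dec has 31 days: +31 → Jan 1, 1836 (18 left).
+18 → Jan 19, 1836.

January 19, 1836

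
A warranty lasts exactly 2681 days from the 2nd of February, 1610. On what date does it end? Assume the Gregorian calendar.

+365 (one year) → Feb 2, 1611 (2316 left).
+365 (one year) → Feb 2, 1612 (1951 left).
+366 (one year; includes Feb 29, 1612) → Feb 2, 1613 (1585 left).
+365 (one year) → Feb 2, 1614 (1220 left).
+365 (one year) → Feb 2, 1615 (855 left).
+365 (one year) → Feb 2, 1616 (490 left).
+366 (one year; includes Feb 29, 1616) → Feb 2, 1617 (124 left).
Feb has 28 days: +27 → Mar 1, 1617 (97 left).
Mar has 31 days: +31 → Apr 1, 1617 (66 left).
Apr has 30 days: +30 → May 1, 1617 (36 left).
May has 31 days: +31 → Jun 1, 1617 (5 left).
+5 → Jun 6, 1617.

June 6, 1617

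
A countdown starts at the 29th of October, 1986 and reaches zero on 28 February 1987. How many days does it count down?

122

Oct 29, 1986 → Nov 29, 1986: 31 days (October has 31).
Nov 29, 1986 → Dec 29, 1986: 30 days (November has 30).
Dec 29, 1986 → Jan 29, 1987: 31 days (December has 31).
Jan 29, 1987 → Feb 28, 1987: 30 days.
Total: 122 days.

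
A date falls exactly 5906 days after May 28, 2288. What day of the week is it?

First find the weekday of May 28, 2288. Doomsday rule: the anchor day for the 2200s is Friday. For year 88: 88÷12 = 7 r 4, and 4÷4 = 1, so 7+4+1 = 12.
Friday + 12 ≡ Wednesday — that's 2288's doomsday.
In May the doomsday date is May 9.
May 28 is 19 days after May 9; 19 mod 7 = 5, so Wednesday + 5 = Monday.
5906 mod 7 = 5, so 5906 days after a Monday is Monday + 5 = Saturday.

Saturday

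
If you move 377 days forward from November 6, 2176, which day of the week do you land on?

First find the weekday of Nov 6, 2176. Doomsday rule: the anchor day for the 2100s is Sunday. For year 76: 76÷12 = 6 r 4, and 4÷4 = 1, so 6+4+1 = 11.
Sunday + 11 ≡ Thursday — that's 2176's doomsday.
In November the doomsday date is Nov 7.
Nov 6 is 1 day before Nov 7; 1 mod 7 = 1, so Thursday − 1 = Wednesday.
377 mod 7 = 6, so 377 days after a Wednesday is Wednesday + 6 = Tuesday.

Tuesday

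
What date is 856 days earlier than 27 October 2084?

−366 (one year; includes Feb 29, 2084) → Oct 27, 2083 (490 left).
−365 (one year) → Oct 27, 2082 (125 left).
−27 → Sep 30, 2082 (end of Sep, 30 days; 98 left).
−30 → Aug 31, 2082 (end of Aug, 31 days; 68 left).
−31 → Jul 31, 2082 (end of Jul, 31 days; 37 left).
−31 → Jun 30, 2082 (end of Jun, 30 days; 6 left).
−6 → Jun 24, 2082.

June 24, 2082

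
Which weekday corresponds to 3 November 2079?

January 1, 2079 is a Sunday.
Jan 1, 2079 → Feb 1, 2079: 31 days (January has 31).
Feb 1, 2079 → Mar 1, 2079: 28 days (February has 28).
Mar 1, 2079 → Apr 1, 2079: 31 days (March has 31).
Apr 1, 2079 → May 1, 2079: 30 days (April has 30).
May 1, 2079 → Jun 1, 2079: 31 days (May has 31).
Jun 1, 2079 → Jul 1, 2079: 30 days (June has 30).
Jul 1, 2079 → Aug 1, 2079: 31 days (July has 31).
Aug 1, 2079 → Sep 1, 2079: 31 days (August has 31).
Sep 1, 2079 → Oct 1, 2079: 30 days (September has 30).
Oct 1, 2079 → Nov 1, 2079: 31 days (October has 31).
Nov 1, 2079 → Nov 3, 2079: 2 days.
Total: 306 days.
306 mod 7 = 5, so Sunday + 5 = Friday.

Friday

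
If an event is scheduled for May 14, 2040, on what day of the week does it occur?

Monday

Doomsday rule: the anchor day for the 2000s is Tuesday. For year 40: 40÷12 = 3 r 4, and 4÷4 = 1, so 3+4+1 = 8.
Tuesday + 8 ≡ Wednesday — that's 2040's doomsday.
In May the doomsday date is May 9.
May 14 is 5 days after May 9; 5 mod 7 = 5, so Wednesday + 5 = Monday.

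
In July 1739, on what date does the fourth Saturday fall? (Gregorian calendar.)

July 1, 1739 is a Wednesday.
The first Saturday is therefore July 4 (3 days later).
The fourth Saturday is 4 + 3×7 = July 25.

July 25, 1739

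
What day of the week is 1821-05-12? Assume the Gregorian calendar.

Doomsday rule: the anchor day for the 1800s is Friday. For year 21: 21÷12 = 1 r 9, and 9÷4 = 2, so 1+9+2 = 12.
Friday + 12 ≡ Wednesday — that's 1821's doomsday.
In May the doomsday date is May 9.
May 12 is 3 days after May 9; 3 mod 7 = 3, so Wednesday + 3 = Saturday.

Saturday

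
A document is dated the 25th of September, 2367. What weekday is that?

Doomsday rule: the anchor day for the 2300s is Wednesday. For year 67: 67÷12 = 5 r 7, and 7÷4 = 1, so 5+7+1 = 13.
Wednesday + 13 ≡ Tuesday — that's 2367's doomsday.
In September the doomsday date is Sep 5.
Sep 25 is 20 days after Sep 5; 20 mod 7 = 6, so Tuesday + 6 = Monday.

Monday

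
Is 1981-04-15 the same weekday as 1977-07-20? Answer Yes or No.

From Jul 20, 1977 to Apr 15, 1981 is 1365 days.
1365 mod 7 = 0, so they are the same weekday.
(Jul 20, 1977 is a Wednesday; Apr 15, 1981 is a Wednesday.)

Yes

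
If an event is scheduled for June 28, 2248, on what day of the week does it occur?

Wednesday

Doomsday rule: the anchor day for the 2200s is Friday. For year 48: 48÷12 = 4 r 0, and 0÷4 = 0, so 4+0+0 = 4.
Friday + 4 ≡ Tuesday — that's 2248's doomsday.
In June the doomsday date is Jun 6.
Jun 28 is 22 days after Jun 6; 22 mod 7 = 1, so Tuesday + 1 = Wednesday.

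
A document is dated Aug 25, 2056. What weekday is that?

Friday

January 1, 2056 is a Saturday.
Jan 1, 2056 → Feb 1, 2056: 31 days (January has 31).
Feb 1, 2056 → Mar 1, 2056: 29 days (February has 29).
Mar 1, 2056 → Apr 1, 2056: 31 days (March has 31).
Apr 1, 2056 → May 1, 2056: 30 days (April has 30).
May 1, 2056 → Jun 1, 2056: 31 days (May has 31).
Jun 1, 2056 → Jul 1, 2056: 30 days (June has 30).
Jul 1, 2056 → Aug 1, 2056: 31 days (July has 31).
Aug 1, 2056 → Aug 25, 2056: 24 days.
Total: 237 days.
237 mod 7 = 6, so Saturday + 6 = Friday.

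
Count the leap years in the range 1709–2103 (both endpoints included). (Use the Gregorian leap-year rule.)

Multiples of 4 in [1709,2103]: 98.
Of those, multiples of 100: 4 (not leap unless ÷400).
Multiples of 400: 1.
Leap years = 98 − 4 + 1 = 95.

95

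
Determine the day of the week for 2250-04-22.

Monday

Doomsday rule: the anchor day for the 2200s is Friday. For year 50: 50÷12 = 4 r 2, and 2÷4 = 0, so 4+2+0 = 6.
Friday + 6 ≡ Thursday — that's 2250's doomsday.
In April the doomsday date is Apr 4.
Apr 22 is 18 days after Apr 4; 18 mod 7 = 4, so Thursday + 4 = Monday.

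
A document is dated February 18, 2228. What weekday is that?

Monday

Doomsday rule: the anchor day for the 2200s is Friday. For year 28: 28÷12 = 2 r 4, and 4÷4 = 1, so 2+4+1 = 7.
Friday + 7 ≡ Friday — that's 2228's doomsday.
In February the doomsday date is Feb 29 (2228 is a leap year (divisible by 4)).
Feb 18 is 11 days before Feb 29; 11 mod 7 = 4, so Friday − 4 = Monday.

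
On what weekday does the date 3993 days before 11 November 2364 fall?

Sunday

Nov 11, 2364 is a Wednesday.
3993 mod 7 = 3, so 3993 days before a Wednesday is Wednesday − 3 = Sunday.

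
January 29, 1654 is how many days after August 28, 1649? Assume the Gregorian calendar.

1615

Aug 28, 1649 → Aug 28, 1650: 365 days.
Aug 28, 1650 → Aug 28, 1651: 365 days.
Aug 28, 1651 → Aug 28, 1652: 366 days (Feb 29, 1652 is in that span).
Aug 28, 1652 → Aug 28, 1653: 365 days.
Aug 28, 1653 → Sep 28, 1653: 31 days (August has 31).
Sep 28, 1653 → Oct 28, 1653: 30 days (September has 30).
Oct 28, 1653 → Nov 28, 1653: 31 days (October has 31).
Nov 28, 1653 → Dec 28, 1653: 30 days (November has 30).
Dec 28, 1653 → Jan 28, 1654: 31 days (December has 31).
Jan 28, 1654 → Jan 29, 1654: 1 days.
Total: 1615 days.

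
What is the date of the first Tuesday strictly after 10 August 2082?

August 11, 2082

Aug 10, 2082 is a Monday.
From Monday to the next Tuesday is 1 day.
Aug 10, 2082 + 1 = Aug 11, 2082.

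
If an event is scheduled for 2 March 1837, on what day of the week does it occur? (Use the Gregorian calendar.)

Thursday

Doomsday rule: the anchor day for the 1800s is Friday. For year 37: 37÷12 = 3 r 1, and 1÷4 = 0, so 3+1+0 = 4.
Friday + 4 ≡ Tuesday — that's 1837's doomsday.
In March the doomsday date is Mar 14.
Mar 2 is 12 days before Mar 14; 12 mod 7 = 5, so Tuesday − 5 = Thursday.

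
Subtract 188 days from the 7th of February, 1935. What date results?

−7 → Jan 31, 1935 (end of Jan, 31 days; 181 left).
−31 → Dec 31, 1934 (end of Dec, 31 days; 150 left).
−31 → Nov 30, 1934 (end of Nov, 30 days; 119 left).
−30 → Oct 31, 1934 (end of Oct, 31 days; 89 left).
−31 → Sep 30, 1934 (end of Sep, 30 days; 58 left).
−30 → Aug 31, 1934 (end of Aug, 31 days; 28 left).
−28 → Aug 3, 1934.

August 3, 1934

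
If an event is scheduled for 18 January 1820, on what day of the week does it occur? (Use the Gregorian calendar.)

Tuesday

Doomsday rule: the anchor day for the 1800s is Friday. For year 20: 20÷12 = 1 r 8, and 8÷4 = 2, so 1+8+2 = 11.
Friday + 11 ≡ Tuesday — that's 1820's doomsday.
In January the doomsday date is Jan 4 (1820 is a leap year (divisible by 4)).
Jan 18 is 14 days after Jan 4; 14 mod 7 = 0, so Tuesday + 0 = Tuesday.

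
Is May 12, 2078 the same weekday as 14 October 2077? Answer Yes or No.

From Oct 14, 2077 to May 12, 2078 is 210 days.
210 mod 7 = 0, so they are the same weekday.
(Oct 14, 2077 is a Thursday; May 12, 2078 is a Thursday.)

Yes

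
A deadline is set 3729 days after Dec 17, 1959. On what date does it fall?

+366 (one year; includes Feb 29, 1960) → Dec 17, 1960 (3363 left).
+365 (one year) → Dec 17, 1961 (2998 left).
+365 (one year) → Dec 17, 1962 (2633 left).
+365 (one year) → Dec 17, 1963 (2268 left).
+366 (one year; includes Feb 29, 1964) → Dec 17, 1964 (1902 left).
+365 (one year) → Dec 17, 1965 (1537 left).
+365 (one year) → Dec 17, 1966 (1172 left).
+365 (one year) → Dec 17, 1967 (807 left).
+366 (one year; includes Feb 29, 1968) → Dec 17, 1968 (441 left).
+365 (one year) → Dec 17, 1969 (76 left).
Dec has 31 days: +15 → Jan 1, 1970 (61 left).
Jan has 31 days: +31 → Feb 1, 1970 (30 left).
Feb has 28 days: +28 → Mar 1, 1970 (2 left).
+2 → Mar 3, 1970.

March 3, 1970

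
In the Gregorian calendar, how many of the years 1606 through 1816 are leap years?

51

Multiples of 4 in [1606,1816]: 53.
Of those, multiples of 100: 2 (not leap unless ÷400).
Multiples of 400: 0.
Leap years = 53 − 2 + 0 = 51.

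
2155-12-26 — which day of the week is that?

Doomsday rule: the anchor day for the 2100s is Sunday. For year 55: 55÷12 = 4 r 7, and 7÷4 = 1, so 4+7+1 = 12.
Sunday + 12 ≡ Friday — that's 2155's doomsday.
In December the doomsday date is Dec 12.
Dec 26 is 14 days after Dec 12; 14 mod 7 = 0, so Friday + 0 = Friday.

Friday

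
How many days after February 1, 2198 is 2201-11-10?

Feb 1, 2198 → Feb 1, 2199: 365 days.
Feb 1, 2199 → Feb 1, 2200: 365 days.
Feb 1, 2200 → Feb 1, 2201: 365 days.
Feb 1, 2201 → Mar 1, 2201: 28 days (February has 28).
Mar 1, 2201 → Apr 1, 2201: 31 days (March has 31).
Apr 1, 2201 → May 1, 2201: 30 days (April has 30).
May 1, 2201 → Jun 1, 2201: 31 days (May has 31).
Jun 1, 2201 → Jul 1, 2201: 30 days (June has 30).
Jul 1, 2201 → Aug 1, 2201: 31 days (July has 31).
Aug 1, 2201 → Sep 1, 2201: 31 days (August has 31).
Sep 1, 2201 → Oct 1, 2201: 30 days (September has 30).
Oct 1, 2201 → Nov 1, 2201: 31 days (October has 31).
Nov 1, 2201 → Nov 10, 2201: 9 days.
Total: 1377 days.

1377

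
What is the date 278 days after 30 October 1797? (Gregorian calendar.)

Oct has 31 days: +2 → Nov 1, 1797 (276 left).
Nov has 30 days: +30 → Dec 1, 1797 (246 left).
Dec has 31 days: +31 → Jan 1, 1798 (215 left).
Jan has 31 days: +31 → Feb 1, 1798 (184 left).
Feb has 28 days: +28 → Mar 1, 1798 (156 left).
Mar has 31 days: +31 → Apr 1, 1798 (125 left).
Apr has 30 days: +30 → May 1, 1798 (95 left).
May has 31 days: +31 → Jun 1, 1798 (64 left).
Jun has 30 days: +30 → Jul 1, 1798 (34 left).
Jul has 31 days: +31 → Aug 1, 1798 (3 left).
+3 → Aug 4, 1798.

August 4, 1798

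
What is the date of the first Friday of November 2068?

November 2, 2068

November 1, 2068 is a Thursday.
The first Friday is therefore November 2 (1 days later).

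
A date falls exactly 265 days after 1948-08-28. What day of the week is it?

First find the weekday of Aug 28, 1948. Doomsday rule: the anchor day for the 1900s is Wednesday. For year 48: 48÷12 = 4 r 0, and 0÷4 = 0, so 4+0+0 = 4.
Wednesday + 4 ≡ Sunday — that's 1948's doomsday.
In August the doomsday date is Aug 8.
Aug 28 is 20 days after Aug 8; 20 mod 7 = 6, so Sunday + 6 = Saturday.
265 mod 7 = 6, so 265 days after a Saturday is Saturday + 6 = Friday.

Friday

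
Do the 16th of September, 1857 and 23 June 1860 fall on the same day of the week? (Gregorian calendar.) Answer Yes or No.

No

From Sep 16, 1857 to Jun 23, 1860 is 1011 days.
1011 mod 7 = 3, so they are different weekdays.
(Sep 16, 1857 is a Wednesday; Jun 23, 1860 is a Saturday.)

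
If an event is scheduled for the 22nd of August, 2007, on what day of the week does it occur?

Doomsday rule: the anchor day for the 2000s is Tuesday. For year 07: 7÷12 = 0 r 7, and 7÷4 = 1, so 0+7+1 = 8.
Tuesday + 8 ≡ Wednesday — that's 2007's doomsday.
In August the doomsday date is Aug 8.
Aug 22 is 14 days after Aug 8; 14 mod 7 = 0, so Wednesday + 0 = Wednesday.

Wednesday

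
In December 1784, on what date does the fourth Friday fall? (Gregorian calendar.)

December 1, 1784 is a Wednesday.
The first Friday is therefore December 3 (2 days later).
The fourth Friday is 3 + 3×7 = December 24.

December 24, 1784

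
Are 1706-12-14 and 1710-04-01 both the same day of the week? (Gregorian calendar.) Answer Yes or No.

From Dec 14, 1706 to Apr 1, 1710 is 1204 days.
1204 mod 7 = 0, so they are the same weekday.
(Dec 14, 1706 is a Tuesday; Apr 1, 1710 is a Tuesday.)

Yes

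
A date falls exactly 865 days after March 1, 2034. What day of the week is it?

Mar 1, 2034 is a Wednesday.
865 mod 7 = 4, so 865 days after a Wednesday is Wednesday + 4 = Sunday.

Sunday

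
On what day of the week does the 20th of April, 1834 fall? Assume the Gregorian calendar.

Doomsday rule: the anchor day for the 1800s is Friday. For year 34: 34÷12 = 2 r 10, and 10÷4 = 2, so 2+10+2 = 14.
Friday + 14 ≡ Friday — that's 1834's doomsday.
In April the doomsday date is Apr 4.
Apr 20 is 16 days after Apr 4; 16 mod 7 = 2, so Friday + 2 = Sunday.

Sunday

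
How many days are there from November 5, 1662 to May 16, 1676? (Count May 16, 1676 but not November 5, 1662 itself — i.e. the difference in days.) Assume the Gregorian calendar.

4941

Nov 5, 1662 → Nov 5, 1663: 365 days.
Nov 5, 1663 → Nov 5, 1664: 366 days (Feb 29, 1664 is in that span).
Nov 5, 1664 → Nov 5, 1665: 365 days.
Nov 5, 1665 → Nov 5, 1666: 365 days.
Nov 5, 1666 → Nov 5, 1667: 365 days.
Nov 5, 1667 → Nov 5, 1668: 366 days (Feb 29, 1668 is in that span).
Nov 5, 1668 → Nov 5, 1669: 365 days.
Nov 5, 1669 → Nov 5, 1670: 365 days.
Nov 5, 1670 → Nov 5, 1671: 365 days.
Nov 5, 1671 → Nov 5, 1672: 366 days (Feb 29, 1672 is in that span).
Nov 5, 1672 → Nov 5, 1673: 365 days.
Nov 5, 1673 → Nov 5, 1674: 365 days.
Nov 5, 1674 → Nov 5, 1675: 365 days.
Nov 5, 1675 → Dec 5, 1675: 30 days (November has 30).
Dec 5, 1675 → Jan 5, 1676: 31 days (December has 31).
Jan 5, 1676 → Feb 5, 1676: 31 days (January has 31).
Feb 5, 1676 → Mar 5, 1676: 29 days (February has 29).
Mar 5, 1676 → Apr 5, 1676: 31 days (March has 31).
Apr 5, 1676 → May 5, 1676: 30 days (April has 30).
May 5, 1676 → May 16, 1676: 11 days.
Total: 4941 days.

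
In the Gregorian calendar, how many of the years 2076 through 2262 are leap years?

45

Multiples of 4 in [2076,2262]: 47.
Of those, multiples of 100: 2 (not leap unless ÷400).
Multiples of 400: 0.
Leap years = 47 − 2 + 0 = 45.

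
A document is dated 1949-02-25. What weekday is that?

Friday

Doomsday rule: the anchor day for the 1900s is Wednesday. For year 49: 49÷12 = 4 r 1, and 1÷4 = 0, so 4+1+0 = 5.
Wednesday + 5 ≡ Monday — that's 1949's doomsday.
In February the doomsday date is Feb 28 (1949 is not a leap year).
Feb 25 is 3 days before Feb 28; 3 mod 7 = 3, so Monday − 3 = Friday.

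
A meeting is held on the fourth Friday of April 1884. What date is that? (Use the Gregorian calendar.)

April 1, 1884 is a Tuesday.
The first Friday is therefore April 4 (3 days later).
The fourth Friday is 4 + 3×7 = April 25.

April 25, 1884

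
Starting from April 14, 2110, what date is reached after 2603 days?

May 30, 2117

+365 (one year) → Apr 14, 2111 (2238 left).
+366 (one year; includes Feb 29, 2112) → Apr 14, 2112 (1872 left).
+365 (one year) → Apr 14, 2113 (1507 left).
+365 (one year) → Apr 14, 2114 (1142 left).
+365 (one year) → Apr 14, 2115 (777 left).
+366 (one year; includes Feb 29, 2116) → Apr 14, 2116 (411 left).
+365 (one year) → Apr 14, 2117 (46 left).
Apr has 30 days: +17 → May 1, 2117 (29 left).
+29 → May 30, 2117.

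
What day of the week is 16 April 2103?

Monday

January 1, 2103 is a Monday.
Jan 1, 2103 → Feb 1, 2103: 31 days (January has 31).
Feb 1, 2103 → Mar 1, 2103: 28 days (February has 28).
Mar 1, 2103 → Apr 1, 2103: 31 days (March has 31).
Apr 1, 2103 → Apr 16, 2103: 15 days.
Total: 105 days.
105 mod 7 = 0, so Monday + 0 = Monday.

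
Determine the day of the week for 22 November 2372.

Wednesday

Doomsday rule: the anchor day for the 2300s is Wednesday. For year 72: 72÷12 = 6 r 0, and 0÷4 = 0, so 6+0+0 = 6.
Wednesday + 6 ≡ Tuesday — that's 2372's doomsday.
In November the doomsday date is Nov 7.
Nov 22 is 15 days after Nov 7; 15 mod 7 = 1, so Tuesday + 1 = Wednesday.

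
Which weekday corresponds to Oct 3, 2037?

Saturday

Doomsday rule: the anchor day for the 2000s is Tuesday. For year 37: 37÷12 = 3 r 1, and 1÷4 = 0, so 3+1+0 = 4.
Tuesday + 4 ≡ Saturday — that's 2037's doomsday.
In October the doomsday date is Oct 10.
Oct 3 is 7 days before Oct 10; 7 mod 7 = 0, so Saturday − 0 = Saturday.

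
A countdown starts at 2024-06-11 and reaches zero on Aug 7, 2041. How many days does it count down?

6266

Jun 11, 2024 → Jun 11, 2025: 365 days.
Jun 11, 2025 → Jun 11, 2026: 365 days.
Jun 11, 2026 → Jun 11, 2027: 365 days.
Jun 11, 2027 → Jun 11, 2028: 366 days (Feb 29, 2028 is in that span).
Jun 11, 2028 → Jun 11, 2029: 365 days.
Jun 11, 2029 → Jun 11, 2030: 365 days.
Jun 11, 2030 → Jun 11, 2031: 365 days.
Jun 11, 2031 → Jun 11, 2032: 366 days (Feb 29, 2032 is in that span).
Jun 11, 2032 → Jun 11, 2033: 365 days.
Jun 11, 2033 → Jun 11, 2034: 365 days.
Jun 11, 2034 → Jun 11, 2035: 365 days.
Jun 11, 2035 → Jun 11, 2036: 366 days (Feb 29, 2036 is in that span).
Jun 11, 2036 → Jun 11, 2037: 365 days.
Jun 11, 2037 → Jun 11, 2038: 365 days.
Jun 11, 2038 → Jun 11, 2039: 365 days.
Jun 11, 2039 → Jun 11, 2040: 366 days (Feb 29, 2040 is in that span).
Jun 11, 2040 → Jun 11, 2041: 365 days.
Jun 11, 2041 → Jul 11, 2041: 30 days (June has 30).
Jul 11, 2041 → Aug 7, 2041: 27 days.
Total: 6266 days.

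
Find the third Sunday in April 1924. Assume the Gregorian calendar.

April 20, 1924

April 1, 1924 is a Tuesday.
The first Sunday is therefore April 6 (5 days later).
The third Sunday is 6 + 2×7 = April 20.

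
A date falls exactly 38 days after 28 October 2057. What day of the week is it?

Wednesday

Oct 28, 2057 is a Sunday.
38 mod 7 = 3, so 38 days after a Sunday is Sunday + 3 = Wednesday.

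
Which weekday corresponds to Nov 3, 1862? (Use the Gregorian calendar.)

Monday

Doomsday rule: the anchor day for the 1800s is Friday. For year 62: 62÷12 = 5 r 2, and 2÷4 = 0, so 5+2+0 = 7.
Friday + 7 ≡ Friday — that's 1862's doomsday.
In November the doomsday date is Nov 7.
Nov 3 is 4 days before Nov 7; 4 mod 7 = 4, so Friday − 4 = Monday.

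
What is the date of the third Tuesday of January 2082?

January 20, 2082

January 1, 2082 is a Thursday.
The first Tuesday is therefore January 6 (5 days later).
The third Tuesday is 6 + 2×7 = January 20.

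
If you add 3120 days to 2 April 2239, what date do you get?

October 17, 2247

+366 (one year; includes Feb 29, 2240) → Apr 2, 2240 (2754 left).
+365 (one year) → Apr 2, 2241 (2389 left).
+365 (one year) → Apr 2, 2242 (2024 left).
+365 (one year) → Apr 2, 2243 (1659 left).
+366 (one year; includes Feb 29, 2244) → Apr 2, 2244 (1293 left).
+365 (one year) → Apr 2, 2245 (928 left).
+365 (one year) → Apr 2, 2246 (563 left).
+365 (one year) → Apr 2, 2247 (198 left).
Apr has 30 days: +29 → May 1, 2247 (169 left).
May has 31 days: +31 → Jun 1, 2247 (138 left).
Jun has 30 days: +30 → Jul 1, 2247 (108 left).
Jul has 31 days: +31 → Aug 1, 2247 (77 left).
Aug has 31 days: +31 → Sep 1, 2247 (46 left).
Sep has 30 days: +30 → Oct 1, 2247 (16 left).
+16 → Oct 17, 2247.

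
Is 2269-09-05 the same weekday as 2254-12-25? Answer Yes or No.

From Dec 25, 2254 to Sep 5, 2269 is 5368 days.
5368 mod 7 = 6, so they are different weekdays.
(Dec 25, 2254 is a Monday; Sep 5, 2269 is a Sunday.)

No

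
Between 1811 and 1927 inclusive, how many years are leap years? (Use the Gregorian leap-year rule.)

Multiples of 4 in [1811,1927]: 29.
Of those, multiples of 100: 1 (not leap unless ÷400).
Multiples of 400: 0.
Leap years = 29 − 1 + 0 = 28.

28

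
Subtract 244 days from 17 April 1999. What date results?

August 16, 1998

−17 → Mar 31, 1999 (end of Mar, 31 days; 227 left).
−31 → Feb 28, 1999 (end of Feb, 28 days; 196 left).
−28 → Jan 31, 1999 (end of Jan, 31 days; 168 left).
−31 → Dec 31, 1998 (end of Dec, 31 days; 137 left).
−31 → Nov 30, 1998 (end of Nov, 30 days; 106 left).
−30 → Oct 31, 1998 (end of Oct, 31 days; 76 left).
−31 → Sep 30, 1998 (end of Sep, 30 days; 45 left).
−30 → Aug 31, 1998 (end of Aug, 31 days; 15 left).
−15 → Aug 16, 1998.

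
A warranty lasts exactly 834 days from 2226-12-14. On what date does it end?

March 27, 2229

+365 (one year) → Dec 14, 2227 (469 left).
+366 (one year; includes Feb 29, 2228) → Dec 14, 2228 (103 left).
Dec has 31 days: +18 → Jan 1, 2229 (85 left).
Jan has 31 days: +31 → Feb 1, 2229 (54 left).
Feb has 28 days: +28 → Mar 1, 2229 (26 left).
+26 → Mar 27, 2229.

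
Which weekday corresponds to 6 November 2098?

Doomsday rule: the anchor day for the 2000s is Tuesday. For year 98: 98÷12 = 8 r 2, and 2÷4 = 0, so 8+2+0 = 10.
Tuesday + 10 ≡ Friday — that's 2098's doomsday.
In November the doomsday date is Nov 7.
Nov 6 is 1 day before Nov 7; 1 mod 7 = 1, so Friday − 1 = Thursday.

Thursday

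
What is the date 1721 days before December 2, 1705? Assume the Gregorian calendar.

March 17, 1701

−365 (one year) → Dec 2, 1704 (1356 left).
−366 (one year; includes Feb 29, 1704) → Dec 2, 1703 (990 left).
−365 (one year) → Dec 2, 1702 (625 left).
−365 (one year) → Dec 2, 1701 (260 left).
−2 → Nov 30, 1701 (end of Nov, 30 days; 258 left).
−30 → Oct 31, 1701 (end of Oct, 31 days; 228 left).
−31 → Sep 30, 1701 (end of Sep, 30 days; 197 left).
−30 → Aug 31, 1701 (end of Aug, 31 days; 167 left).
−31 → Jul 31, 1701 (end of Jul, 31 days; 136 left).
−31 → Jun 30, 1701 (end of Jun, 30 days; 105 left).
−30 → May 31, 1701 (end of May, 31 days; 75 left).
−31 → Apr 30, 1701 (end of Apr, 30 days; 44 left).
−30 → Mar 31, 1701 (end of Mar, 31 days; 14 left).
−14 → Mar 17, 1701.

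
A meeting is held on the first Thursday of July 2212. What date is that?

July 1, 2212 is a Wednesday.
The first Thursday is therefore July 2 (1 days later).

July 2, 2212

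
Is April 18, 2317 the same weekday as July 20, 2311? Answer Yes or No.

No

From Jul 20, 2311 to Apr 18, 2317 is 2099 days.
2099 mod 7 = 6, so they are different weekdays.
(Jul 20, 2311 is a Thursday; Apr 18, 2317 is a Wednesday.)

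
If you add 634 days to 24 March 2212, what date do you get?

December 18, 2213

+365 (one year) → Mar 24, 2213 (269 left).
Mar has 31 days: +8 → Apr 1, 2213 (261 left).
Apr has 30 days: +30 → May 1, 2213 (231 left).
May has 31 days: +31 → Jun 1, 2213 (200 left).
Jun has 30 days: +30 → Jul 1, 2213 (170 left).
Jul has 31 days: +31 → Aug 1, 2213 (139 left).
Aug has 31 days: +31 → Sep 1, 2213 (108 left).
Sep has 30 days: +30 → Oct 1, 2213 (78 left).
Oct has 31 days: +31 → Nov 1, 2213 (47 left).
Nov has 30 days: +30 → Dec 1, 2213 (17 left).
+17 → Dec 18, 2213.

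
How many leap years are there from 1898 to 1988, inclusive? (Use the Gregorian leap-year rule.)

22

Multiples of 4 in [1898,1988]: 23.
Of those, multiples of 100: 1 (not leap unless ÷400).
Multiples of 400: 0.
Leap years = 23 − 1 + 0 = 22.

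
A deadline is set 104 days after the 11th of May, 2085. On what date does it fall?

August 23, 2085

May has 31 days: +21 → Jun 1, 2085 (83 left).
Jun has 30 days: +30 → Jul 1, 2085 (53 left).
Jul has 31 days: +31 → Aug 1, 2085 (22 left).
+22 → Aug 23, 2085.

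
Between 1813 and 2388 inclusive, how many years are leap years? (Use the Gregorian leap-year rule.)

Multiples of 4 in [1813,2388]: 144.
Of those, multiples of 100: 5 (not leap unless ÷400).
Multiples of 400: 1.
Leap years = 144 − 5 + 1 = 140.

140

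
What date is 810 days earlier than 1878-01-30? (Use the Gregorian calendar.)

−365 (one year) → Jan 30, 1877 (445 left).
−366 (one year; includes Feb 29, 1876) → Jan 30, 1876 (79 left).
−30 → Dec 31, 1875 (end of Dec, 31 days; 49 left).
−31 → Nov 30, 1875 (end of Nov, 30 days; 18 left).
−18 → Nov 12, 1875.

November 12, 1875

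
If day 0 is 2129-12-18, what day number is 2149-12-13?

Dec 18, 2129 → Dec 18, 2130: 365 days.
Dec 18, 2130 → Dec 18, 2131: 365 days.
Dec 18, 2131 → Dec 18, 2132: 366 days (Feb 29, 2132 is in that span).
Dec 18, 2132 → Dec 18, 2133: 365 days.
Dec 18, 2133 → Dec 18, 2134: 365 days.
Dec 18, 2134 → Dec 18, 2135: 365 days.
Dec 18, 2135 → Dec 18, 2136: 366 days (Feb 29, 2136 is in that span).
Dec 18, 2136 → Dec 18, 2137: 365 days.
Dec 18, 2137 → Dec 18, 2138: 365 days.
Dec 18, 2138 → Dec 18, 2139: 365 days.
Dec 18, 2139 → Dec 18, 2140: 366 days (Feb 29, 2140 is in that span).
Dec 18, 2140 → Dec 18, 2141: 365 days.
Dec 18, 2141 → Dec 18, 2142: 365 days.
Dec 18, 2142 → Dec 18, 2143: 365 days.
Dec 18, 2143 → Dec 18, 2144: 366 days (Feb 29, 2144 is in that span).
Dec 18, 2144 → Dec 18, 2145: 365 days.
Dec 18, 2145 → Dec 18, 2146: 365 days.
Dec 18, 2146 → Dec 18, 2147: 365 days.
Dec 18, 2147 → Dec 18, 2148: 366 days (Feb 29, 2148 is in that span).
Dec 18, 2148 → Jan 18, 2149: 31 days (December has 31).
Jan 18, 2149 → Feb 18, 2149: 31 days (January has 31).
Feb 18, 2149 → Mar 18, 2149: 28 days (February has 28).
Mar 18, 2149 → Apr 18, 2149: 31 days (March has 31).
Apr 18, 2149 → May 18, 2149: 30 days (April has 30).
May 18, 2149 → Jun 18, 2149: 31 days (May has 31).
Jun 18, 2149 → Jul 18, 2149: 30 days (June has 30).
Jul 18, 2149 → Aug 18, 2149: 31 days (July has 31).
Aug 18, 2149 → Sep 18, 2149: 31 days (August has 31).
Sep 18, 2149 → Oct 18, 2149: 30 days (September has 30).
Oct 18, 2149 → Nov 18, 2149: 31 days (October has 31).
Nov 18, 2149 → Dec 13, 2149: 25 days.
Total: 7300 days.

7300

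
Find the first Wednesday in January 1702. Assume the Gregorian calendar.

January 1, 1702 is a Sunday.
The first Wednesday is therefore January 4 (3 days later).

January 4, 1702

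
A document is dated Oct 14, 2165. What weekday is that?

Doomsday rule: the anchor day for the 2100s is Sunday. For year 65: 65÷12 = 5 r 5, and 5÷4 = 1, so 5+5+1 = 11.
Sunday + 11 ≡ Thursday — that's 2165's doomsday.
In October the doomsday date is Oct 10.
Oct 14 is 4 days after Oct 10; 4 mod 7 = 4, so Thursday + 4 = Monday.

Monday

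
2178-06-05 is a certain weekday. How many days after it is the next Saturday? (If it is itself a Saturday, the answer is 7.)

1

Jun 5, 2178 is a Friday.
From Friday to the next Saturday is 1 day.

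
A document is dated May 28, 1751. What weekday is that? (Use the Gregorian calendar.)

Friday

Doomsday rule: the anchor day for the 1700s is Sunday. For year 51: 51÷12 = 4 r 3, and 3÷4 = 0, so 4+3+0 = 7.
Sunday + 7 ≡ Sunday — that's 1751's doomsday.
In May the doomsday date is May 9.
May 28 is 19 days after May 9; 19 mod 7 = 5, so Sunday + 5 = Friday.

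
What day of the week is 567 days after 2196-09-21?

Wednesday

Sep 21, 2196 is a Wednesday.
567 mod 7 = 0, so 567 days after a Wednesday is Wednesday + 0 = Wednesday.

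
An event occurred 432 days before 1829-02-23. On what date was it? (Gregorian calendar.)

−366 (one year; includes Feb 29, 1828) → Feb 23, 1828 (66 left).
−23 → Jan 31, 1828 (end of Jan, 31 days; 43 left).
−31 → Dec 31, 1827 (end of Dec, 31 days; 12 left).
−12 → Dec 19, 1827.

December 19, 1827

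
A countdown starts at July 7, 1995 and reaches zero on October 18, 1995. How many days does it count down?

103

Jul 7, 1995 → Aug 7, 1995: 31 days (July has 31).
Aug 7, 1995 → Sep 7, 1995: 31 days (August has 31).
Sep 7, 1995 → Oct 7, 1995: 30 days (September has 30).
Oct 7, 1995 → Oct 18, 1995: 11 days.
Total: 103 days.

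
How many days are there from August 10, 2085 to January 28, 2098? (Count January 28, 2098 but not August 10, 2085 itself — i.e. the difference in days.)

4554

Aug 10, 2085 → Aug 10, 2086: 365 days.
Aug 10, 2086 → Aug 10, 2087: 365 days.
Aug 10, 2087 → Aug 10, 2088: 366 days (Feb 29, 2088 is in that span).
Aug 10, 2088 → Aug 10, 2089: 365 days.
Aug 10, 2089 → Aug 10, 2090: 365 days.
Aug 10, 2090 → Aug 10, 2091: 365 days.
Aug 10, 2091 → Aug 10, 2092: 366 days (Feb 29, 2092 is in that span).
Aug 10, 2092 → Aug 10, 2093: 365 days.
Aug 10, 2093 → Aug 10, 2094: 365 days.
Aug 10, 2094 → Aug 10, 2095: 365 days.
Aug 10, 2095 → Aug 10, 2096: 366 days (Feb 29, 2096 is in that span).
Aug 10, 2096 → Aug 10, 2097: 365 days.
Aug 10, 2097 → Sep 10, 2097: 31 days (August has 31).
Sep 10, 2097 → Oct 10, 2097: 30 days (September has 30).
Oct 10, 2097 → Nov 10, 2097: 31 days (October has 31).
Nov 10, 2097 → Dec 10, 2097: 30 days (November has 30).
Dec 10, 2097 → Jan 10, 2098: 31 days (December has 31).
Jan 10, 2098 → Jan 28, 2098: 18 days.
Total: 4554 days.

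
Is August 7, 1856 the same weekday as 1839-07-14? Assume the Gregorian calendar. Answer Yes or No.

No

From Jul 14, 1839 to Aug 7, 1856 is 6234 days.
6234 mod 7 = 4, so they are different weekdays.
(Jul 14, 1839 is a Sunday; Aug 7, 1856 is a Thursday.)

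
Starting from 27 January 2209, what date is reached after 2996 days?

+365 (one year) → Jan 27, 2210 (2631 left).
+365 (one year) → Jan 27, 2211 (2266 left).
+365 (one year) → Jan 27, 2212 (1901 left).
+366 (one year; includes Feb 29, 2212) → Jan 27, 2213 (1535 left).
+365 (one year) → Jan 27, 2214 (1170 left).
+365 (one year) → Jan 27, 2215 (805 left).
+365 (one year) → Jan 27, 2216 (440 left).
+366 (one year; includes Feb 29, 2216) → Jan 27, 2217 (74 left).
Jan has 31 days: +5 → Feb 1, 2217 (69 left).
Feb has 28 days: +28 → Mar 1, 2217 (41 left).
Mar has 31 days: +31 → Apr 1, 2217 (10 left).
+10 → Apr 11, 2217.

April 11, 2217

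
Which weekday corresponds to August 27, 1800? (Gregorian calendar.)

Doomsday rule: the anchor day for the 1800s is Friday. For year 00: 0÷12 = 0 r 0, and 0÷4 = 0, so 0+0+0 = 0.
Friday + 0 ≡ Friday — that's 1800's doomsday.
In August the doomsday date is Aug 8.
Aug 27 is 19 days after Aug 8; 19 mod 7 = 5, so Friday + 5 = Wednesday.

Wednesday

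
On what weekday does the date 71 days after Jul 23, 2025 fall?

Thursday

Jul 23, 2025 is a Wednesday.
71 mod 7 = 1, so 71 days after a Wednesday is Wednesday + 1 = Thursday.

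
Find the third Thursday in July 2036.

July 17, 2036

July 1, 2036 is a Tuesday.
The first Thursday is therefore July 3 (2 days later).
The third Thursday is 3 + 2×7 = July 17.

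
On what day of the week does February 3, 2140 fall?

Doomsday rule: the anchor day for the 2100s is Sunday. For year 40: 40÷12 = 3 r 4, and 4÷4 = 1, so 3+4+1 = 8.
Sunday + 8 ≡ Monday — that's 2140's doomsday.
In February the doomsday date is Feb 29 (2140 is a leap year (divisible by 4)).
Feb 3 is 26 days before Feb 29; 26 mod 7 = 5, so Monday − 5 = Wednesday.

Wednesday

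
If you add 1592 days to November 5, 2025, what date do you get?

+365 (one year) → Nov 5, 2026 (1227 left).
+365 (one year) → Nov 5, 2027 (862 left).
+366 (one year; includes Feb 29, 2028) → Nov 5, 2028 (496 left).
+365 (one year) → Nov 5, 2029 (131 left).
Nov has 30 days: +26 → Dec 1, 2029 (105 left).
Dec has 31 days: +31 → Jan 1, 2030 (74 left).
Jan has 31 days: +31 → Feb 1, 2030 (43 left).
Feb has 28 days: +28 → Mar 1, 2030 (15 left).
+15 → Mar 16, 2030.

March 16, 2030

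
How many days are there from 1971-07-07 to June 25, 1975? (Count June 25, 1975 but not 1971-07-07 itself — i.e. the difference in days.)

Jul 7, 1971 → Jul 7, 1972: 366 days (Feb 29, 1972 is in that span).
Jul 7, 1972 → Jul 7, 1973: 365 days.
Jul 7, 1973 → Jul 7, 1974: 365 days.
Jul 7, 1974 → Aug 7, 1974: 31 days (July has 31).
Aug 7, 1974 → Sep 7, 1974: 31 days (August has 31).
Sep 7, 1974 → Oct 7, 1974: 30 days (September has 30).
Oct 7, 1974 → Nov 7, 1974: 31 days (October has 31).
Nov 7, 1974 → Dec 7, 1974: 30 days (November has 30).
Dec 7, 1974 → Jan 7, 1975: 31 days (December has 31).
Jan 7, 1975 → Feb 7, 1975: 31 days (January has 31).
Feb 7, 1975 → Mar 7, 1975: 28 days (February has 28).
Mar 7, 1975 → Apr 7, 1975: 31 days (March has 31).
Apr 7, 1975 → May 7, 1975: 30 days (April has 30).
May 7, 1975 → Jun 7, 1975: 31 days (May has 31).
Jun 7, 1975 → Jun 25, 1975: 18 days.
Total: 1449 days.

1449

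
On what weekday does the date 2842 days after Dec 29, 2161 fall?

Dec 29, 2161 is a Tuesday.
2842 mod 7 = 0, so 2842 days after a Tuesday is Tuesday + 0 = Tuesday.

Tuesday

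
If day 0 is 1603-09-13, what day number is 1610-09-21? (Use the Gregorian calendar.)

Sep 13, 1603 → Sep 13, 1604: 366 days (Feb 29, 1604 is in that span).
Sep 13, 1604 → Sep 13, 1605: 365 days.
Sep 13, 1605 → Sep 13, 1606: 365 days.
Sep 13, 1606 → Sep 13, 1607: 365 days.
Sep 13, 1607 → Sep 13, 1608: 366 days (Feb 29, 1608 is in that span).
Sep 13, 1608 → Sep 13, 1609: 365 days.
Sep 13, 1609 → Oct 13, 1609: 30 days (September has 30).
Oct 13, 1609 → Nov 13, 1609: 31 days (October has 31).
Nov 13, 1609 → Dec 13, 1609: 30 days (November has 30).
Dec 13, 1609 → Jan 13, 1610: 31 days (December has 31).
Jan 13, 1610 → Feb 13, 1610: 31 days (January has 31).
Feb 13, 1610 → Mar 13, 1610: 28 days (February has 28).
Mar 13, 1610 → Apr 13, 1610: 31 days (March has 31).
Apr 13, 1610 → May 13, 1610: 30 days (April has 30).
May 13, 1610 → Jun 13, 1610: 31 days (May has 31).
Jun 13, 1610 → Jul 13, 1610: 30 days (June has 30).
Jul 13, 1610 → Aug 13, 1610: 31 days (July has 31).
Aug 13, 1610 → Sep 13, 1610: 31 days (August has 31).
Sep 13, 1610 → Sep 21, 1610: 8 days.
Total: 2565 days.

2565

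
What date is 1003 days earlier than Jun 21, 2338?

−365 (one year) → Jun 21, 2337 (638 left).
−365 (one year) → Jun 21, 2336 (273 left).
−21 → May 31, 2336 (end of May, 31 days; 252 left).
−31 → Apr 30, 2336 (end of Apr, 30 days; 221 left).
−30 → Mar 31, 2336 (end of Mar, 31 days; 191 left).
−31 → Feb 29, 2336 (end of Feb, 29 days; 160 left).
−29 → Jan 31, 2336 (end of Jan, 31 days; 131 left).
−31 → Dec 31, 2335 (end of Dec, 31 days; 100 left).
−31 → Nov 30, 2335 (end of Nov, 30 days; 69 left).
−30 → Oct 31, 2335 (end of Oct, 31 days; 39 left).
−31 → Sep 30, 2335 (end of Sep, 30 days; 8 left).
−8 → Sep 22, 2335.

September 22, 2335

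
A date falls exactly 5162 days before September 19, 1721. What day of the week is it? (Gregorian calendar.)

Sep 19, 1721 is a Friday.
5162 mod 7 = 3, so 5162 days before a Friday is Friday − 3 = Tuesday.

Tuesday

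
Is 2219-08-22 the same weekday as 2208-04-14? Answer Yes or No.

No

From Apr 14, 2208 to Aug 22, 2219 is 4147 days.
4147 mod 7 = 3, so they are different weekdays.
(Apr 14, 2208 is a Thursday; Aug 22, 2219 is a Sunday.)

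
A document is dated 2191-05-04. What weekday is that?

Wednesday

Doomsday rule: the anchor day for the 2100s is Sunday. For year 91: 91÷12 = 7 r 7, and 7÷4 = 1, so 7+7+1 = 15.
Sunday + 15 ≡ Monday — that's 2191's doomsday.
In May the doomsday date is May 9.
May 4 is 5 days before May 9; 5 mod 7 = 5, so Monday − 5 = Wednesday.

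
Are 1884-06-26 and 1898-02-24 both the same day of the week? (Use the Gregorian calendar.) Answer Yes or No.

From Jun 26, 1884 to Feb 24, 1898 is 4991 days.
4991 mod 7 = 0, so they are the same weekday.
(Jun 26, 1884 is a Thursday; Feb 24, 1898 is a Thursday.)

Yes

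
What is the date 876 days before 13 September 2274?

−365 (one year) → Sep 13, 2273 (511 left).
−365 (one year) → Sep 13, 2272 (146 left).
−13 → Aug 31, 2272 (end of Aug, 31 days; 133 left).
−31 → Jul 31, 2272 (end of Jul, 31 days; 102 left).
−31 → Jun 30, 2272 (end of Jun, 30 days; 71 left).
−30 → May 31, 2272 (end of May, 31 days; 41 left).
−31 → Apr 30, 2272 (end of Apr, 30 days; 10 left).
−10 → Apr 20, 2272.

April 20, 2272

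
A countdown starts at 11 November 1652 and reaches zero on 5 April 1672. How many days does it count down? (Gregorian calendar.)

Nov 11, 1652 → Nov 11, 1653: 365 days.
Nov 11, 1653 → Nov 11, 1654: 365 days.
Nov 11, 1654 → Nov 11, 1655: 365 days.
Nov 11, 1655 → Nov 11, 1656: 366 days (Feb 29, 1656 is in that span).
Nov 11, 1656 → Nov 11, 1657: 365 days.
Nov 11, 1657 → Nov 11, 1658: 365 days.
Nov 11, 1658 → Nov 11, 1659: 365 days.
Nov 11, 1659 → Nov 11, 1660: 366 days (Feb 29, 1660 is in that span).
Nov 11, 1660 → Nov 11, 1661: 365 days.
Nov 11, 1661 → Nov 11, 1662: 365 days.
Nov 11, 1662 → Nov 11, 1663: 365 days.
Nov 11, 1663 → Nov 11, 1664: 366 days (Feb 29, 1664 is in that span).
Nov 11, 1664 → Nov 11, 1665: 365 days.
Nov 11, 1665 → Nov 11, 1666: 365 days.
Nov 11, 1666 → Nov 11, 1667: 365 days.
Nov 11, 1667 → Nov 11, 1668: 366 days (Feb 29, 1668 is in that span).
Nov 11, 1668 → Nov 11, 1669: 365 days.
Nov 11, 1669 → Nov 11, 1670: 365 days.
Nov 11, 1670 → Nov 11, 1671: 365 days.
Nov 11, 1671 → Dec 11, 1671: 30 days (November has 30).
Dec 11, 1671 → Jan 11, 1672: 31 days (December has 31).
Jan 11, 1672 → Feb 11, 1672: 31 days (January has 31).
Feb 11, 1672 → Mar 11, 1672: 29 days (February has 29).
Mar 11, 1672 → Apr 5, 1672: 25 days.
Total: 7085 days.

7085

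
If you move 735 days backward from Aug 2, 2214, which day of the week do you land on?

Aug 2, 2214 is a Tuesday.
735 mod 7 = 0, so 735 days before a Tuesday is Tuesday − 0 = Tuesday.

Tuesday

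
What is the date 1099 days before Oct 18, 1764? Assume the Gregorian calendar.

October 15, 1761

−366 (one year; includes Feb 29, 1764) → Oct 18, 1763 (733 left).
−365 (one year) → Oct 18, 1762 (368 left).
−18 → Sep 30, 1762 (end of Sep, 30 days; 350 left).
−30 → Aug 31, 1762 (end of Aug, 31 days; 320 left).
−31 → Jul 31, 1762 (end of Jul, 31 days; 289 left).
−31 → Jun 30, 1762 (end of Jun, 30 days; 258 left).
−30 → May 31, 1762 (end of May, 31 days; 228 left).
−31 → Apr 30, 1762 (end of Apr, 30 days; 197 left).
−30 → Mar 31, 1762 (end of Mar, 31 days; 167 left).
−31 → Feb 28, 1762 (end of Feb, 28 days; 136 left).
−28 → Jan 31, 1762 (end of Jan, 31 days; 108 left).
−31 → Dec 31, 1761 (end of Dec, 31 days; 77 left).
−31 → Nov 30, 1761 (end of Nov, 30 days; 46 left).
−30 → Oct 31, 1761 (end of Oct, 31 days; 16 left).
−16 → Oct 15, 1761.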